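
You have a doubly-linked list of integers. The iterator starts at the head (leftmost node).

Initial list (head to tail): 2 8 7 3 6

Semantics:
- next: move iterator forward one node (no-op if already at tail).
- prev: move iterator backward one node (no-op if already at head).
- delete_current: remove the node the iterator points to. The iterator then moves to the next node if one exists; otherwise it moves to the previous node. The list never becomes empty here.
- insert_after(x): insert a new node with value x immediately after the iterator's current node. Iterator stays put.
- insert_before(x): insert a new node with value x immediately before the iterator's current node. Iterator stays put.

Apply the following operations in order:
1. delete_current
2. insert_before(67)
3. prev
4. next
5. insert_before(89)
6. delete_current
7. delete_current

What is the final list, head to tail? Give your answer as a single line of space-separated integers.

After 1 (delete_current): list=[8, 7, 3, 6] cursor@8
After 2 (insert_before(67)): list=[67, 8, 7, 3, 6] cursor@8
After 3 (prev): list=[67, 8, 7, 3, 6] cursor@67
After 4 (next): list=[67, 8, 7, 3, 6] cursor@8
After 5 (insert_before(89)): list=[67, 89, 8, 7, 3, 6] cursor@8
After 6 (delete_current): list=[67, 89, 7, 3, 6] cursor@7
After 7 (delete_current): list=[67, 89, 3, 6] cursor@3

Answer: 67 89 3 6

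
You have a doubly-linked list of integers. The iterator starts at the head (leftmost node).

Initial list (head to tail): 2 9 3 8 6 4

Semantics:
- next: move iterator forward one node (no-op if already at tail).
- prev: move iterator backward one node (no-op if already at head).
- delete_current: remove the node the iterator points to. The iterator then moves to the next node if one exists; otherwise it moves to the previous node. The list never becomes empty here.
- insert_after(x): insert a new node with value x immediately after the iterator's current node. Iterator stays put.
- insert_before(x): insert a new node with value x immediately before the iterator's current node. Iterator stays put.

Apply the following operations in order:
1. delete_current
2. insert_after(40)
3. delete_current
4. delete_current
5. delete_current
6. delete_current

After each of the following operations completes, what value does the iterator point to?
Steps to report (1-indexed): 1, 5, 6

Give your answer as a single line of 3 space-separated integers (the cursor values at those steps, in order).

After 1 (delete_current): list=[9, 3, 8, 6, 4] cursor@9
After 2 (insert_after(40)): list=[9, 40, 3, 8, 6, 4] cursor@9
After 3 (delete_current): list=[40, 3, 8, 6, 4] cursor@40
After 4 (delete_current): list=[3, 8, 6, 4] cursor@3
After 5 (delete_current): list=[8, 6, 4] cursor@8
After 6 (delete_current): list=[6, 4] cursor@6

Answer: 9 8 6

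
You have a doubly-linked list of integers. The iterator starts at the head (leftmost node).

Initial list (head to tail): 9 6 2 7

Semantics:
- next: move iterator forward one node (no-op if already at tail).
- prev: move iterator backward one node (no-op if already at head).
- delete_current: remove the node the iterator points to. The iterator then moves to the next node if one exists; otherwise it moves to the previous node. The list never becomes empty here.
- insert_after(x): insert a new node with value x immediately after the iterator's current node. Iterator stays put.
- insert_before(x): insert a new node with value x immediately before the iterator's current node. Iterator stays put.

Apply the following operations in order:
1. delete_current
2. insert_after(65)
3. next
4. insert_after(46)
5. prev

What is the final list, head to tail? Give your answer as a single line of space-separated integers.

After 1 (delete_current): list=[6, 2, 7] cursor@6
After 2 (insert_after(65)): list=[6, 65, 2, 7] cursor@6
After 3 (next): list=[6, 65, 2, 7] cursor@65
After 4 (insert_after(46)): list=[6, 65, 46, 2, 7] cursor@65
After 5 (prev): list=[6, 65, 46, 2, 7] cursor@6

Answer: 6 65 46 2 7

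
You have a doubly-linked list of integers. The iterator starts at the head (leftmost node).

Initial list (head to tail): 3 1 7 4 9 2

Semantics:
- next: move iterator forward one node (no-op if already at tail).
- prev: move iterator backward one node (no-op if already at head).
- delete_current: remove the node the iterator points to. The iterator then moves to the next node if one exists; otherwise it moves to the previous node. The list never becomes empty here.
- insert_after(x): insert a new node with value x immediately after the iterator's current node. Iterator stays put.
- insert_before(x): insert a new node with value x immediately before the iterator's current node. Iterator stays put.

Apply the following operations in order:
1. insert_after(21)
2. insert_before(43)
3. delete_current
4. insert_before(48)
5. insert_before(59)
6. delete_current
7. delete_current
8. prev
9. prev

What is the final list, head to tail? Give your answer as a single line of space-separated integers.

Answer: 43 48 59 7 4 9 2

Derivation:
After 1 (insert_after(21)): list=[3, 21, 1, 7, 4, 9, 2] cursor@3
After 2 (insert_before(43)): list=[43, 3, 21, 1, 7, 4, 9, 2] cursor@3
After 3 (delete_current): list=[43, 21, 1, 7, 4, 9, 2] cursor@21
After 4 (insert_before(48)): list=[43, 48, 21, 1, 7, 4, 9, 2] cursor@21
After 5 (insert_before(59)): list=[43, 48, 59, 21, 1, 7, 4, 9, 2] cursor@21
After 6 (delete_current): list=[43, 48, 59, 1, 7, 4, 9, 2] cursor@1
After 7 (delete_current): list=[43, 48, 59, 7, 4, 9, 2] cursor@7
After 8 (prev): list=[43, 48, 59, 7, 4, 9, 2] cursor@59
After 9 (prev): list=[43, 48, 59, 7, 4, 9, 2] cursor@48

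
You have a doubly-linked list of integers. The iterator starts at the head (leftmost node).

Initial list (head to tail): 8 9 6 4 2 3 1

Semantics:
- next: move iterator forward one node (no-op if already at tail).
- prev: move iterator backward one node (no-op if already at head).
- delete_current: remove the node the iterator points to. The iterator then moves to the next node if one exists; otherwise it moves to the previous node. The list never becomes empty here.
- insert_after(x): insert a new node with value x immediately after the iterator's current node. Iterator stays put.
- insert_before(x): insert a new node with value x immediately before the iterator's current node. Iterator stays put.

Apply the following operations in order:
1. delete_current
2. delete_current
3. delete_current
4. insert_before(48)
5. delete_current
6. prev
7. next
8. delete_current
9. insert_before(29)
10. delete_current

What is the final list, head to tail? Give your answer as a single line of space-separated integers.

After 1 (delete_current): list=[9, 6, 4, 2, 3, 1] cursor@9
After 2 (delete_current): list=[6, 4, 2, 3, 1] cursor@6
After 3 (delete_current): list=[4, 2, 3, 1] cursor@4
After 4 (insert_before(48)): list=[48, 4, 2, 3, 1] cursor@4
After 5 (delete_current): list=[48, 2, 3, 1] cursor@2
After 6 (prev): list=[48, 2, 3, 1] cursor@48
After 7 (next): list=[48, 2, 3, 1] cursor@2
After 8 (delete_current): list=[48, 3, 1] cursor@3
After 9 (insert_before(29)): list=[48, 29, 3, 1] cursor@3
After 10 (delete_current): list=[48, 29, 1] cursor@1

Answer: 48 29 1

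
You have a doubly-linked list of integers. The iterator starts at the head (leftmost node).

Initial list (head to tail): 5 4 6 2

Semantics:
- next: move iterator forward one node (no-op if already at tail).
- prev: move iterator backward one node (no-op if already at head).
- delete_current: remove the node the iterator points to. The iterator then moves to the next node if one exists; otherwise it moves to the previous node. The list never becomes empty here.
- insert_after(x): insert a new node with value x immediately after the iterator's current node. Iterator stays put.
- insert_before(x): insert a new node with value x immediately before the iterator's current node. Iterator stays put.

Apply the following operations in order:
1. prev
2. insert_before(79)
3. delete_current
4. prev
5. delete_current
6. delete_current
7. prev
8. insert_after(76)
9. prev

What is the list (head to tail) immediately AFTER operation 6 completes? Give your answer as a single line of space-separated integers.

After 1 (prev): list=[5, 4, 6, 2] cursor@5
After 2 (insert_before(79)): list=[79, 5, 4, 6, 2] cursor@5
After 3 (delete_current): list=[79, 4, 6, 2] cursor@4
After 4 (prev): list=[79, 4, 6, 2] cursor@79
After 5 (delete_current): list=[4, 6, 2] cursor@4
After 6 (delete_current): list=[6, 2] cursor@6

Answer: 6 2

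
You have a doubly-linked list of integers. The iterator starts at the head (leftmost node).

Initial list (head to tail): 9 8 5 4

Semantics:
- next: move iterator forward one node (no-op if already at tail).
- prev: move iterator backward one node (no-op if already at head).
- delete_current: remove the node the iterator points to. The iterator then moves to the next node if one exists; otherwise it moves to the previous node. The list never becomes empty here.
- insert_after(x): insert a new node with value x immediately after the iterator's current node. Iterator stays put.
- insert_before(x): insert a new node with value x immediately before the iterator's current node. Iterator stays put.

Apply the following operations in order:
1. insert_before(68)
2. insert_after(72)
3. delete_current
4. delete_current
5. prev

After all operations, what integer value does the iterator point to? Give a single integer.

After 1 (insert_before(68)): list=[68, 9, 8, 5, 4] cursor@9
After 2 (insert_after(72)): list=[68, 9, 72, 8, 5, 4] cursor@9
After 3 (delete_current): list=[68, 72, 8, 5, 4] cursor@72
After 4 (delete_current): list=[68, 8, 5, 4] cursor@8
After 5 (prev): list=[68, 8, 5, 4] cursor@68

Answer: 68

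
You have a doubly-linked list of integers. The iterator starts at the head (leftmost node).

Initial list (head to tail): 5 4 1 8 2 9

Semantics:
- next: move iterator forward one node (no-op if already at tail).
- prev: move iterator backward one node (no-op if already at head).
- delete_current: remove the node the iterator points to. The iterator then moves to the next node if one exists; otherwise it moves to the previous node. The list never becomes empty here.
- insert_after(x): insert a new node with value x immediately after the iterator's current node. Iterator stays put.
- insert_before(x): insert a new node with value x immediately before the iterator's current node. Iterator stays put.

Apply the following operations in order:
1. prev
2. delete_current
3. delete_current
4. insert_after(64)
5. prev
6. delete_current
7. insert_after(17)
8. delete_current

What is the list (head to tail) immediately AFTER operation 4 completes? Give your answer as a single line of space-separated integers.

After 1 (prev): list=[5, 4, 1, 8, 2, 9] cursor@5
After 2 (delete_current): list=[4, 1, 8, 2, 9] cursor@4
After 3 (delete_current): list=[1, 8, 2, 9] cursor@1
After 4 (insert_after(64)): list=[1, 64, 8, 2, 9] cursor@1

Answer: 1 64 8 2 9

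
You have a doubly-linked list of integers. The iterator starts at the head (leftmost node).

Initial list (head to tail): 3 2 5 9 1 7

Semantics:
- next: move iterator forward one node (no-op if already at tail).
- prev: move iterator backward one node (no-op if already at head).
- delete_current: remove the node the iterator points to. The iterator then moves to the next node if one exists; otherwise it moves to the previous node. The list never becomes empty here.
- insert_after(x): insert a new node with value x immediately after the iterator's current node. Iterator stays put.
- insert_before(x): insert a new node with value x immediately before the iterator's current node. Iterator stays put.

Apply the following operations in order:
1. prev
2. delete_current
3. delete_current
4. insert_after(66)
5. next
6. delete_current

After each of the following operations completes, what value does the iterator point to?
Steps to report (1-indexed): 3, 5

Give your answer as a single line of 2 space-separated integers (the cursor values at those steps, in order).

Answer: 5 66

Derivation:
After 1 (prev): list=[3, 2, 5, 9, 1, 7] cursor@3
After 2 (delete_current): list=[2, 5, 9, 1, 7] cursor@2
After 3 (delete_current): list=[5, 9, 1, 7] cursor@5
After 4 (insert_after(66)): list=[5, 66, 9, 1, 7] cursor@5
After 5 (next): list=[5, 66, 9, 1, 7] cursor@66
After 6 (delete_current): list=[5, 9, 1, 7] cursor@9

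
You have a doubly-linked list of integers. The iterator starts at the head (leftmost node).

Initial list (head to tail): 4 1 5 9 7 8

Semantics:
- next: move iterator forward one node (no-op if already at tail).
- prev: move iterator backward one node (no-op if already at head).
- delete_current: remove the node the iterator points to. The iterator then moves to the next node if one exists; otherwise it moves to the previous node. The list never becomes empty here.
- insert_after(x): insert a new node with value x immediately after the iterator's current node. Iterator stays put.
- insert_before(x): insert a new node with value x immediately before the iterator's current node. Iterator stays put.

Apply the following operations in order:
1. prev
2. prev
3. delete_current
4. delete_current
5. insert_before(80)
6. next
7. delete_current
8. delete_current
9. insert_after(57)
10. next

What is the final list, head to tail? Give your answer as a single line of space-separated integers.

Answer: 80 5 8 57

Derivation:
After 1 (prev): list=[4, 1, 5, 9, 7, 8] cursor@4
After 2 (prev): list=[4, 1, 5, 9, 7, 8] cursor@4
After 3 (delete_current): list=[1, 5, 9, 7, 8] cursor@1
After 4 (delete_current): list=[5, 9, 7, 8] cursor@5
After 5 (insert_before(80)): list=[80, 5, 9, 7, 8] cursor@5
After 6 (next): list=[80, 5, 9, 7, 8] cursor@9
After 7 (delete_current): list=[80, 5, 7, 8] cursor@7
After 8 (delete_current): list=[80, 5, 8] cursor@8
After 9 (insert_after(57)): list=[80, 5, 8, 57] cursor@8
After 10 (next): list=[80, 5, 8, 57] cursor@57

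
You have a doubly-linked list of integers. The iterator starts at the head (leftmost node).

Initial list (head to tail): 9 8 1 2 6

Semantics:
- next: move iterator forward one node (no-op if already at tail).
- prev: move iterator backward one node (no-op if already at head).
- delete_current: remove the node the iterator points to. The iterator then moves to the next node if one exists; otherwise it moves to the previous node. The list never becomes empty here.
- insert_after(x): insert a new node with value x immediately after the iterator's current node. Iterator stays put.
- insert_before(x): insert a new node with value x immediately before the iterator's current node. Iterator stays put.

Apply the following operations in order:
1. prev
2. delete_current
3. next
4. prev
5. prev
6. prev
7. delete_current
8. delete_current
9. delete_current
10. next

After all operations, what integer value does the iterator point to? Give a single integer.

Answer: 6

Derivation:
After 1 (prev): list=[9, 8, 1, 2, 6] cursor@9
After 2 (delete_current): list=[8, 1, 2, 6] cursor@8
After 3 (next): list=[8, 1, 2, 6] cursor@1
After 4 (prev): list=[8, 1, 2, 6] cursor@8
After 5 (prev): list=[8, 1, 2, 6] cursor@8
After 6 (prev): list=[8, 1, 2, 6] cursor@8
After 7 (delete_current): list=[1, 2, 6] cursor@1
After 8 (delete_current): list=[2, 6] cursor@2
After 9 (delete_current): list=[6] cursor@6
After 10 (next): list=[6] cursor@6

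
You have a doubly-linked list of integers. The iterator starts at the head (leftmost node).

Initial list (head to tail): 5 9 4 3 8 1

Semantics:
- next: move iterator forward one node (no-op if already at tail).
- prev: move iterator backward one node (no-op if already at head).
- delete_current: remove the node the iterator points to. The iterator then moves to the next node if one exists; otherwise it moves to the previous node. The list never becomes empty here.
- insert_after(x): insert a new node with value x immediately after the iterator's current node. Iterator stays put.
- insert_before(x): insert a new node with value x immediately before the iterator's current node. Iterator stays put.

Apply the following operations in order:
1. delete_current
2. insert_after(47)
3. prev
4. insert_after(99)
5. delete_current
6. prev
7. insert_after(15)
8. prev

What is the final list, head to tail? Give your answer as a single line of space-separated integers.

Answer: 99 15 47 4 3 8 1

Derivation:
After 1 (delete_current): list=[9, 4, 3, 8, 1] cursor@9
After 2 (insert_after(47)): list=[9, 47, 4, 3, 8, 1] cursor@9
After 3 (prev): list=[9, 47, 4, 3, 8, 1] cursor@9
After 4 (insert_after(99)): list=[9, 99, 47, 4, 3, 8, 1] cursor@9
After 5 (delete_current): list=[99, 47, 4, 3, 8, 1] cursor@99
After 6 (prev): list=[99, 47, 4, 3, 8, 1] cursor@99
After 7 (insert_after(15)): list=[99, 15, 47, 4, 3, 8, 1] cursor@99
After 8 (prev): list=[99, 15, 47, 4, 3, 8, 1] cursor@99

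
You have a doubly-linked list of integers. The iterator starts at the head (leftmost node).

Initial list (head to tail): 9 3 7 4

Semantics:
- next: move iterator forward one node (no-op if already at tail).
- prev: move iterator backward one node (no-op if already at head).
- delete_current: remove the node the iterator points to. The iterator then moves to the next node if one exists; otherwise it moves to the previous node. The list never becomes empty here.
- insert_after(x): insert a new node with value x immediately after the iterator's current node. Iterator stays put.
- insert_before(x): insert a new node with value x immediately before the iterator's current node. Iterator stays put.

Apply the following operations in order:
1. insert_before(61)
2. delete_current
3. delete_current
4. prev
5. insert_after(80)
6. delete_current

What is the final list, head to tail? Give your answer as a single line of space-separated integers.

After 1 (insert_before(61)): list=[61, 9, 3, 7, 4] cursor@9
After 2 (delete_current): list=[61, 3, 7, 4] cursor@3
After 3 (delete_current): list=[61, 7, 4] cursor@7
After 4 (prev): list=[61, 7, 4] cursor@61
After 5 (insert_after(80)): list=[61, 80, 7, 4] cursor@61
After 6 (delete_current): list=[80, 7, 4] cursor@80

Answer: 80 7 4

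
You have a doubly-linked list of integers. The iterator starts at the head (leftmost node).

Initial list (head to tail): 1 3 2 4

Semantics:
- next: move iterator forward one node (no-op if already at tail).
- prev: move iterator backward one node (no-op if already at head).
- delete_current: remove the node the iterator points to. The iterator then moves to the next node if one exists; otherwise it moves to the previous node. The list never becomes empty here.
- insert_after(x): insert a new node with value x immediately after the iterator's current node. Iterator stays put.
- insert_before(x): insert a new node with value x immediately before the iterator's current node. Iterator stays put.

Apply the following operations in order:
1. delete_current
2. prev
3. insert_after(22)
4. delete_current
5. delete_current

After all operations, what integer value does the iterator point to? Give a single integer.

Answer: 2

Derivation:
After 1 (delete_current): list=[3, 2, 4] cursor@3
After 2 (prev): list=[3, 2, 4] cursor@3
After 3 (insert_after(22)): list=[3, 22, 2, 4] cursor@3
After 4 (delete_current): list=[22, 2, 4] cursor@22
After 5 (delete_current): list=[2, 4] cursor@2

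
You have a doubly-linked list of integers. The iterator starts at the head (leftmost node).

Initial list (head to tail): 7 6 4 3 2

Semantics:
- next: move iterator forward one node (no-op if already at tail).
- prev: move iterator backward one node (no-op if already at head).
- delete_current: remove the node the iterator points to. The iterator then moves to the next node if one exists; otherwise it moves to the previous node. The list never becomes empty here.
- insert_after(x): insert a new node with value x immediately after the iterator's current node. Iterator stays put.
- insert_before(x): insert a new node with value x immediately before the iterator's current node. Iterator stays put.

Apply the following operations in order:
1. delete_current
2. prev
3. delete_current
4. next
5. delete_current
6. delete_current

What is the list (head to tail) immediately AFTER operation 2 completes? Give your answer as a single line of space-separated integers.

Answer: 6 4 3 2

Derivation:
After 1 (delete_current): list=[6, 4, 3, 2] cursor@6
After 2 (prev): list=[6, 4, 3, 2] cursor@6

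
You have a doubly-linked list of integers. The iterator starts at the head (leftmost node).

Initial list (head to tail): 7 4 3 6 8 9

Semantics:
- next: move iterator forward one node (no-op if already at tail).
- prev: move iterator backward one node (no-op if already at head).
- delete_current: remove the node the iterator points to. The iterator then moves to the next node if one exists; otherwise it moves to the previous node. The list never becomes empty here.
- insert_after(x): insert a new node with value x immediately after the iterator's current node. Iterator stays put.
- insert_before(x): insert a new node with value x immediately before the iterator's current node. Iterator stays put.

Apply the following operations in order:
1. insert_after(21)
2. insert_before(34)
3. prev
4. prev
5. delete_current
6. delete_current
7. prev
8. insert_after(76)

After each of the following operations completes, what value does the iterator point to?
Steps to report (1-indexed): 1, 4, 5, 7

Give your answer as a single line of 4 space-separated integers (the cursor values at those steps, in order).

Answer: 7 34 7 21

Derivation:
After 1 (insert_after(21)): list=[7, 21, 4, 3, 6, 8, 9] cursor@7
After 2 (insert_before(34)): list=[34, 7, 21, 4, 3, 6, 8, 9] cursor@7
After 3 (prev): list=[34, 7, 21, 4, 3, 6, 8, 9] cursor@34
After 4 (prev): list=[34, 7, 21, 4, 3, 6, 8, 9] cursor@34
After 5 (delete_current): list=[7, 21, 4, 3, 6, 8, 9] cursor@7
After 6 (delete_current): list=[21, 4, 3, 6, 8, 9] cursor@21
After 7 (prev): list=[21, 4, 3, 6, 8, 9] cursor@21
After 8 (insert_after(76)): list=[21, 76, 4, 3, 6, 8, 9] cursor@21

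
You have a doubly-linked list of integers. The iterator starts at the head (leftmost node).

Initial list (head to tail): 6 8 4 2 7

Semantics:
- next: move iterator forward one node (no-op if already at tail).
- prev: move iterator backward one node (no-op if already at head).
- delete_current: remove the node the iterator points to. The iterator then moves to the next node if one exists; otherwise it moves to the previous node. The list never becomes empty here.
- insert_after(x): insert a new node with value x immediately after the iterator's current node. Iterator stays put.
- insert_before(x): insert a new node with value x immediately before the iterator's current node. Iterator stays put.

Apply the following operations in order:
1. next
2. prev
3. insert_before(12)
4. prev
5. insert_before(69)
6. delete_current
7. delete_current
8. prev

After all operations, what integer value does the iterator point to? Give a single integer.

After 1 (next): list=[6, 8, 4, 2, 7] cursor@8
After 2 (prev): list=[6, 8, 4, 2, 7] cursor@6
After 3 (insert_before(12)): list=[12, 6, 8, 4, 2, 7] cursor@6
After 4 (prev): list=[12, 6, 8, 4, 2, 7] cursor@12
After 5 (insert_before(69)): list=[69, 12, 6, 8, 4, 2, 7] cursor@12
After 6 (delete_current): list=[69, 6, 8, 4, 2, 7] cursor@6
After 7 (delete_current): list=[69, 8, 4, 2, 7] cursor@8
After 8 (prev): list=[69, 8, 4, 2, 7] cursor@69

Answer: 69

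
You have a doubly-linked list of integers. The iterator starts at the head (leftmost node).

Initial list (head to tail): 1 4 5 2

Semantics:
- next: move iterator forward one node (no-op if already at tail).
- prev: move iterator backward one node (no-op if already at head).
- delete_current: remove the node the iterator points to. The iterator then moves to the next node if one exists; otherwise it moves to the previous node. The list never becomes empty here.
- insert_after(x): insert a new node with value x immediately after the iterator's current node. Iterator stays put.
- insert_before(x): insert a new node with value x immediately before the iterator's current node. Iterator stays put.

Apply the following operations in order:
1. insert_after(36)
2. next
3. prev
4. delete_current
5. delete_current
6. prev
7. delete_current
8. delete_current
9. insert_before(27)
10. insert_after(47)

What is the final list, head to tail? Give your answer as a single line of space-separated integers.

After 1 (insert_after(36)): list=[1, 36, 4, 5, 2] cursor@1
After 2 (next): list=[1, 36, 4, 5, 2] cursor@36
After 3 (prev): list=[1, 36, 4, 5, 2] cursor@1
After 4 (delete_current): list=[36, 4, 5, 2] cursor@36
After 5 (delete_current): list=[4, 5, 2] cursor@4
After 6 (prev): list=[4, 5, 2] cursor@4
After 7 (delete_current): list=[5, 2] cursor@5
After 8 (delete_current): list=[2] cursor@2
After 9 (insert_before(27)): list=[27, 2] cursor@2
After 10 (insert_after(47)): list=[27, 2, 47] cursor@2

Answer: 27 2 47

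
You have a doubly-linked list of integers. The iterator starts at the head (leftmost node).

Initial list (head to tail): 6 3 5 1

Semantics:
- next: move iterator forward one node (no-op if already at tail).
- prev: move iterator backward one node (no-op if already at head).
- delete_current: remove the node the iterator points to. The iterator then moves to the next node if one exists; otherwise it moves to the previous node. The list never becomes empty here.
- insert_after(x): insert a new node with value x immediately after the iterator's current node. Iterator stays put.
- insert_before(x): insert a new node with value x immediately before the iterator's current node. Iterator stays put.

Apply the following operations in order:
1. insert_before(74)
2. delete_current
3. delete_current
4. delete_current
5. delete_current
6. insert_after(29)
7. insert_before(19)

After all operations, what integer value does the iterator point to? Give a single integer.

After 1 (insert_before(74)): list=[74, 6, 3, 5, 1] cursor@6
After 2 (delete_current): list=[74, 3, 5, 1] cursor@3
After 3 (delete_current): list=[74, 5, 1] cursor@5
After 4 (delete_current): list=[74, 1] cursor@1
After 5 (delete_current): list=[74] cursor@74
After 6 (insert_after(29)): list=[74, 29] cursor@74
After 7 (insert_before(19)): list=[19, 74, 29] cursor@74

Answer: 74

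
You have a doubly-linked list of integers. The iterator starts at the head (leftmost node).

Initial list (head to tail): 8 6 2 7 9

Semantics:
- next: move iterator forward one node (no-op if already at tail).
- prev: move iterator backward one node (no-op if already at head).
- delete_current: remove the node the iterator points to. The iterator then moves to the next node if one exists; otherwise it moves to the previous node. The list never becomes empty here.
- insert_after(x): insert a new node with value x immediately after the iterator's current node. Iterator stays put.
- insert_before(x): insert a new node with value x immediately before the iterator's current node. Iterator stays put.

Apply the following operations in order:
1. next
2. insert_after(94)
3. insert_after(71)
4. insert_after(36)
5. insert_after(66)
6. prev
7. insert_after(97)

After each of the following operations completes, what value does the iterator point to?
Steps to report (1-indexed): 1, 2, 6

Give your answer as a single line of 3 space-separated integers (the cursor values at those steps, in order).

After 1 (next): list=[8, 6, 2, 7, 9] cursor@6
After 2 (insert_after(94)): list=[8, 6, 94, 2, 7, 9] cursor@6
After 3 (insert_after(71)): list=[8, 6, 71, 94, 2, 7, 9] cursor@6
After 4 (insert_after(36)): list=[8, 6, 36, 71, 94, 2, 7, 9] cursor@6
After 5 (insert_after(66)): list=[8, 6, 66, 36, 71, 94, 2, 7, 9] cursor@6
After 6 (prev): list=[8, 6, 66, 36, 71, 94, 2, 7, 9] cursor@8
After 7 (insert_after(97)): list=[8, 97, 6, 66, 36, 71, 94, 2, 7, 9] cursor@8

Answer: 6 6 8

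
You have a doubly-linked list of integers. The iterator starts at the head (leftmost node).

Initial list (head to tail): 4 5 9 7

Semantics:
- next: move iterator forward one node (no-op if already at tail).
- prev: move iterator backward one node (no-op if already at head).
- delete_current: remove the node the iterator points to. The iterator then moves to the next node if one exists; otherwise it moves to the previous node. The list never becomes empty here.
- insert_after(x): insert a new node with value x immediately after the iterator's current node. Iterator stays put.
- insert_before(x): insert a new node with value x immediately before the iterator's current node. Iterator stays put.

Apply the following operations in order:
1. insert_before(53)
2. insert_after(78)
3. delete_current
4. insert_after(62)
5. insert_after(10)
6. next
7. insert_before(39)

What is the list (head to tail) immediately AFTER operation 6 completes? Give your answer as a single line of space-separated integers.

After 1 (insert_before(53)): list=[53, 4, 5, 9, 7] cursor@4
After 2 (insert_after(78)): list=[53, 4, 78, 5, 9, 7] cursor@4
After 3 (delete_current): list=[53, 78, 5, 9, 7] cursor@78
After 4 (insert_after(62)): list=[53, 78, 62, 5, 9, 7] cursor@78
After 5 (insert_after(10)): list=[53, 78, 10, 62, 5, 9, 7] cursor@78
After 6 (next): list=[53, 78, 10, 62, 5, 9, 7] cursor@10

Answer: 53 78 10 62 5 9 7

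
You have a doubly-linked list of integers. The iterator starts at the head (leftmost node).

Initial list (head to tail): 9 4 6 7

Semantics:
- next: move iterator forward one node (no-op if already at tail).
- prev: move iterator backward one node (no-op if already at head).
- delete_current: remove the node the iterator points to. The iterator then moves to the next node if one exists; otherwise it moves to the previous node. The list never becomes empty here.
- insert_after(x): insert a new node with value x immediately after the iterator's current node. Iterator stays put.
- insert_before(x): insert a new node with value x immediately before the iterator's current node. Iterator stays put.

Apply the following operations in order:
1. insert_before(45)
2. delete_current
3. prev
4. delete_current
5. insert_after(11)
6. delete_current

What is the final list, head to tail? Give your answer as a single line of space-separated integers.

After 1 (insert_before(45)): list=[45, 9, 4, 6, 7] cursor@9
After 2 (delete_current): list=[45, 4, 6, 7] cursor@4
After 3 (prev): list=[45, 4, 6, 7] cursor@45
After 4 (delete_current): list=[4, 6, 7] cursor@4
After 5 (insert_after(11)): list=[4, 11, 6, 7] cursor@4
After 6 (delete_current): list=[11, 6, 7] cursor@11

Answer: 11 6 7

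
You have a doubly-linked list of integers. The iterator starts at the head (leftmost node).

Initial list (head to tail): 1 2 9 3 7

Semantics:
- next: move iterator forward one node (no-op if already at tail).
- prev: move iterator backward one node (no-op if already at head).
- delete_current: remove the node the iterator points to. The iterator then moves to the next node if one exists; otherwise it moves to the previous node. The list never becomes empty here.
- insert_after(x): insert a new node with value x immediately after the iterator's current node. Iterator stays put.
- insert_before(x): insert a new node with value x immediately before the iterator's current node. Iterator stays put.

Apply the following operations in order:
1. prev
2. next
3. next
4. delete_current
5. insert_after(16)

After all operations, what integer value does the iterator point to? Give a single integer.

Answer: 3

Derivation:
After 1 (prev): list=[1, 2, 9, 3, 7] cursor@1
After 2 (next): list=[1, 2, 9, 3, 7] cursor@2
After 3 (next): list=[1, 2, 9, 3, 7] cursor@9
After 4 (delete_current): list=[1, 2, 3, 7] cursor@3
After 5 (insert_after(16)): list=[1, 2, 3, 16, 7] cursor@3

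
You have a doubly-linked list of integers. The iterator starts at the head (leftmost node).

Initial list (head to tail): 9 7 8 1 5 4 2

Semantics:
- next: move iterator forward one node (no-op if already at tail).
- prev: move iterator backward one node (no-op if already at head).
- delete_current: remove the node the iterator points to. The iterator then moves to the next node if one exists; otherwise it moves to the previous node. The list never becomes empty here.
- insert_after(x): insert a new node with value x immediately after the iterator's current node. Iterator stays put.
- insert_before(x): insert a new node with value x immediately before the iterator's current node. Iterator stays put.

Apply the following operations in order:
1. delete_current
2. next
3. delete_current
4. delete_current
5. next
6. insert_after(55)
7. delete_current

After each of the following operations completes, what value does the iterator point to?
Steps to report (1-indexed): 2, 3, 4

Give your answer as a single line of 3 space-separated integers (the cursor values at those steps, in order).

Answer: 8 1 5

Derivation:
After 1 (delete_current): list=[7, 8, 1, 5, 4, 2] cursor@7
After 2 (next): list=[7, 8, 1, 5, 4, 2] cursor@8
After 3 (delete_current): list=[7, 1, 5, 4, 2] cursor@1
After 4 (delete_current): list=[7, 5, 4, 2] cursor@5
After 5 (next): list=[7, 5, 4, 2] cursor@4
After 6 (insert_after(55)): list=[7, 5, 4, 55, 2] cursor@4
After 7 (delete_current): list=[7, 5, 55, 2] cursor@55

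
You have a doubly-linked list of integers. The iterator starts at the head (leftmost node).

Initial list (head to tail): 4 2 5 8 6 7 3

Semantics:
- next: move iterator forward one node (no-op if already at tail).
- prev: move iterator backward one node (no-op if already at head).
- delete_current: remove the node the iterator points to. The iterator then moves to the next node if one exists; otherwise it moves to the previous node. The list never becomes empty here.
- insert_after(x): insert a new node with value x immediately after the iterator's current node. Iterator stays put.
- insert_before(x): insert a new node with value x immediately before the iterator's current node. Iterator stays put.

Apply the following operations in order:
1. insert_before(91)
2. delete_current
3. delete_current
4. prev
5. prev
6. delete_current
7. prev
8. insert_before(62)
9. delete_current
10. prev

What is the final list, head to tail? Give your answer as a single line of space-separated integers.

Answer: 62 8 6 7 3

Derivation:
After 1 (insert_before(91)): list=[91, 4, 2, 5, 8, 6, 7, 3] cursor@4
After 2 (delete_current): list=[91, 2, 5, 8, 6, 7, 3] cursor@2
After 3 (delete_current): list=[91, 5, 8, 6, 7, 3] cursor@5
After 4 (prev): list=[91, 5, 8, 6, 7, 3] cursor@91
After 5 (prev): list=[91, 5, 8, 6, 7, 3] cursor@91
After 6 (delete_current): list=[5, 8, 6, 7, 3] cursor@5
After 7 (prev): list=[5, 8, 6, 7, 3] cursor@5
After 8 (insert_before(62)): list=[62, 5, 8, 6, 7, 3] cursor@5
After 9 (delete_current): list=[62, 8, 6, 7, 3] cursor@8
After 10 (prev): list=[62, 8, 6, 7, 3] cursor@62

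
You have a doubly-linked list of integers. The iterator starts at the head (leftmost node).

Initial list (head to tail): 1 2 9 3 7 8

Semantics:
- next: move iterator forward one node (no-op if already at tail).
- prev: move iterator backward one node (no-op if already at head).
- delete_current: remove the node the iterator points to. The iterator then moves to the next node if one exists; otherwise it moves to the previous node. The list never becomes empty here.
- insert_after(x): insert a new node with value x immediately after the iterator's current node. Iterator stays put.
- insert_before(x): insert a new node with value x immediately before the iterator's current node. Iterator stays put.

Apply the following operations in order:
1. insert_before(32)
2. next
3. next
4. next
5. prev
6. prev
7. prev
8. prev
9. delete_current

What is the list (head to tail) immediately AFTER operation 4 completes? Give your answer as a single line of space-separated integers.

After 1 (insert_before(32)): list=[32, 1, 2, 9, 3, 7, 8] cursor@1
After 2 (next): list=[32, 1, 2, 9, 3, 7, 8] cursor@2
After 3 (next): list=[32, 1, 2, 9, 3, 7, 8] cursor@9
After 4 (next): list=[32, 1, 2, 9, 3, 7, 8] cursor@3

Answer: 32 1 2 9 3 7 8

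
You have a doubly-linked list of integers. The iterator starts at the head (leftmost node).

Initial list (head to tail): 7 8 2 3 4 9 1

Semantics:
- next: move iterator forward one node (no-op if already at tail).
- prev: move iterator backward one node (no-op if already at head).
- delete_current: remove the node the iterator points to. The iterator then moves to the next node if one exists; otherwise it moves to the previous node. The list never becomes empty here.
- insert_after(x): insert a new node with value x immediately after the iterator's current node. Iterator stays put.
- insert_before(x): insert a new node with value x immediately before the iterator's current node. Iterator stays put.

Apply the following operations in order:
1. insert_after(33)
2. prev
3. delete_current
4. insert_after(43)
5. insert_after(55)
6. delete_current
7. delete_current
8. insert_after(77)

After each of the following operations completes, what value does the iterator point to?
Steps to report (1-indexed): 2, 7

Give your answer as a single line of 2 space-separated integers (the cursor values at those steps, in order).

Answer: 7 43

Derivation:
After 1 (insert_after(33)): list=[7, 33, 8, 2, 3, 4, 9, 1] cursor@7
After 2 (prev): list=[7, 33, 8, 2, 3, 4, 9, 1] cursor@7
After 3 (delete_current): list=[33, 8, 2, 3, 4, 9, 1] cursor@33
After 4 (insert_after(43)): list=[33, 43, 8, 2, 3, 4, 9, 1] cursor@33
After 5 (insert_after(55)): list=[33, 55, 43, 8, 2, 3, 4, 9, 1] cursor@33
After 6 (delete_current): list=[55, 43, 8, 2, 3, 4, 9, 1] cursor@55
After 7 (delete_current): list=[43, 8, 2, 3, 4, 9, 1] cursor@43
After 8 (insert_after(77)): list=[43, 77, 8, 2, 3, 4, 9, 1] cursor@43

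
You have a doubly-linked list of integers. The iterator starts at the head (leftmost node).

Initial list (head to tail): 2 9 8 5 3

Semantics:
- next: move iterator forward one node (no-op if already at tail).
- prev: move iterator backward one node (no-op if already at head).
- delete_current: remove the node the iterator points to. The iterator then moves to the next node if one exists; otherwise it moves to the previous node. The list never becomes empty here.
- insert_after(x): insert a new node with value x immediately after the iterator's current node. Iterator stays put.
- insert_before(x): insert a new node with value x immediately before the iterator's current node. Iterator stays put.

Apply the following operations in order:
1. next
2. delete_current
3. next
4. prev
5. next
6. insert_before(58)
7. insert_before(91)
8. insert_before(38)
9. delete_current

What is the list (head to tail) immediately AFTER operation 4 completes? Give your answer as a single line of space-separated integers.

Answer: 2 8 5 3

Derivation:
After 1 (next): list=[2, 9, 8, 5, 3] cursor@9
After 2 (delete_current): list=[2, 8, 5, 3] cursor@8
After 3 (next): list=[2, 8, 5, 3] cursor@5
After 4 (prev): list=[2, 8, 5, 3] cursor@8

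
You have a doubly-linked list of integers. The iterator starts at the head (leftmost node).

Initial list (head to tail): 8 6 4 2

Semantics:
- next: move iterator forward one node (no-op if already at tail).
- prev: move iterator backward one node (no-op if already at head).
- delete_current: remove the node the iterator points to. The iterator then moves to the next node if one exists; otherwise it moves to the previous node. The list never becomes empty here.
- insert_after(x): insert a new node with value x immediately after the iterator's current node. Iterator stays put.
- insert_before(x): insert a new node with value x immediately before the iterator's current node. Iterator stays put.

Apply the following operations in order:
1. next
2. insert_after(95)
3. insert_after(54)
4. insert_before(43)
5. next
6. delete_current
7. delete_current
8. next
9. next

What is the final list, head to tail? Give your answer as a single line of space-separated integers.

Answer: 8 43 6 4 2

Derivation:
After 1 (next): list=[8, 6, 4, 2] cursor@6
After 2 (insert_after(95)): list=[8, 6, 95, 4, 2] cursor@6
After 3 (insert_after(54)): list=[8, 6, 54, 95, 4, 2] cursor@6
After 4 (insert_before(43)): list=[8, 43, 6, 54, 95, 4, 2] cursor@6
After 5 (next): list=[8, 43, 6, 54, 95, 4, 2] cursor@54
After 6 (delete_current): list=[8, 43, 6, 95, 4, 2] cursor@95
After 7 (delete_current): list=[8, 43, 6, 4, 2] cursor@4
After 8 (next): list=[8, 43, 6, 4, 2] cursor@2
After 9 (next): list=[8, 43, 6, 4, 2] cursor@2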